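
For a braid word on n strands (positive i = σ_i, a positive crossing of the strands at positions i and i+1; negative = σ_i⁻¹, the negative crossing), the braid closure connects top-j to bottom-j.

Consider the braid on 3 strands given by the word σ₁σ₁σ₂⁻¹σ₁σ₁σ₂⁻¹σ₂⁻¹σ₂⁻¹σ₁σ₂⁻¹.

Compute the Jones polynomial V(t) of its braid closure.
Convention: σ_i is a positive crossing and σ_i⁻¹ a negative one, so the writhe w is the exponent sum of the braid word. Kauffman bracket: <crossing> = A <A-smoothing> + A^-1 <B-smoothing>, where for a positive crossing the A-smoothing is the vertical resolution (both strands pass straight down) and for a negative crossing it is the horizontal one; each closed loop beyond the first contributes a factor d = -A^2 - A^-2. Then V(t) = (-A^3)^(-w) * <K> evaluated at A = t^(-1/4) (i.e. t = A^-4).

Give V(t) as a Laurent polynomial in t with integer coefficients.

Braid: s1 s1 s2^-1 s1 s1 s2^-1 s2^-1 s2^-1 s1 s2^-1 on 3 strands, 10 crossings.
Writhe w = (#positive) - (#negative) = 5 - 5 = 0.
Enumerate smoothing states for the bracket polynomial. There are 2^10 = 1024 states.
Each crossing splits two ways (0=vertical, 1=horizontal). The state's weight is A^(#A-smoothings - #B-smoothings) * d^(loops - 1).
Tabulate the states by total A-exponent and number of loops L (A-exp: L × count):
  A^10: L=6 ×1
  A^8: L=5 ×10
  A^6: L=4 ×43, L=6 ×2
  A^4: L=3 ×98, L=5 ×22
  A^2: L=2 ×121, L=4 ×83, L=6 ×6
  A^0: L=1 ×73, L=3 ×140, L=5 ×38, L=7 ×1
  A^-2: L=2 ×121, L=4 ×79, L=6 ×10
  A^-4: L=3 ×95, L=5 ×24, L=7 ×1
  A^-6: L=4 ×42, L=6 ×3
  A^-8: L=5 ×10
  A^-10: L=6 ×1
Each group contributes A^e * Σ count * d^(L-1):
Powers of d = -A^2 - A^-2: d^2 = A^4 + 2 + A^-4; d^3 = -A^6 - 3*A^2 - 3*A^-2 - A^-6; d^4 = A^8 + 4*A^4 + 6 + 4*A^-4 + A^-8; d^5 = -A^10 - 5*A^6 - 10*A^2 - 10*A^-2 - 5*A^-6 - A^-10; d^6 = A^12 + 6*A^8 + 15*A^4 + 20 + 15*A^-4 + 6*A^-8 + A^-12.
  A^10 * (d^5) = -A^20 - 5*A^16 - 10*A^12 - 10*A^8 - 5*A^4 - 1
  A^8 * (10*d^4) = 10*A^16 + 40*A^12 + 60*A^8 + 40*A^4 + 10
  A^6 * (43*d^3 + 2*d^5) = -2*A^16 - 53*A^12 - 149*A^8 - 149*A^4 - 53 - 2*A^-4
  A^4 * (98*d^2 + 22*d^4) = 22*A^12 + 186*A^8 + 328*A^4 + 186 + 22*A^-4
  A^2 * (121*d + 83*d^3 + 6*d^5) = -6*A^12 - 113*A^8 - 430*A^4 - 430 - 113*A^-4 - 6*A^-8
  A^0 * (73 + 140*d^2 + 38*d^4 + d^6) = A^12 + 44*A^8 + 307*A^4 + 601 + 307*A^-4 + 44*A^-8 + A^-12
  A^-2 * (121*d + 79*d^3 + 10*d^5) = -10*A^8 - 129*A^4 - 458 - 458*A^-4 - 129*A^-8 - 10*A^-12
  A^-4 * (95*d^2 + 24*d^4 + d^6) = A^8 + 30*A^4 + 206 + 354*A^-4 + 206*A^-8 + 30*A^-12 + A^-16
  A^-6 * (42*d^3 + 3*d^5) = -3*A^4 - 57 - 156*A^-4 - 156*A^-8 - 57*A^-12 - 3*A^-16
  A^-8 * (10*d^4) = 10 + 40*A^-4 + 60*A^-8 + 40*A^-12 + 10*A^-16
  A^-10 * (d^5) = -1 - 5*A^-4 - 10*A^-8 - 10*A^-12 - 5*A^-16 - A^-20
Summing the groups: <K> = -A^20 + 3*A^16 - 6*A^12 + 9*A^8 - 11*A^4 + 13 - 11*A^-4 + 9*A^-8 - 6*A^-12 + 3*A^-16 - A^-20
Normalise by the writhe: (-A^3)^(-w) = (-A^3)^(0) = 1, so f(A) = 1 * <K> = -A^20 + 3*A^16 - 6*A^12 + 9*A^8 - 11*A^4 + 13 - 11*A^-4 + 9*A^-8 - 6*A^-12 + 3*A^-16 - A^-20.
Substitute A = t^(-1/4), i.e. A^e → t^(-e/4): V(t) = -t^5 + 3*t^4 - 6*t^3 + 9*t^2 - 11*t + 13 - 11*t^-1 + 9*t^-2 - 6*t^-3 + 3*t^-4 - t^-5

Answer: -t^5 + 3*t^4 - 6*t^3 + 9*t^2 - 11*t + 13 - 11*t^-1 + 9*t^-2 - 6*t^-3 + 3*t^-4 - t^-5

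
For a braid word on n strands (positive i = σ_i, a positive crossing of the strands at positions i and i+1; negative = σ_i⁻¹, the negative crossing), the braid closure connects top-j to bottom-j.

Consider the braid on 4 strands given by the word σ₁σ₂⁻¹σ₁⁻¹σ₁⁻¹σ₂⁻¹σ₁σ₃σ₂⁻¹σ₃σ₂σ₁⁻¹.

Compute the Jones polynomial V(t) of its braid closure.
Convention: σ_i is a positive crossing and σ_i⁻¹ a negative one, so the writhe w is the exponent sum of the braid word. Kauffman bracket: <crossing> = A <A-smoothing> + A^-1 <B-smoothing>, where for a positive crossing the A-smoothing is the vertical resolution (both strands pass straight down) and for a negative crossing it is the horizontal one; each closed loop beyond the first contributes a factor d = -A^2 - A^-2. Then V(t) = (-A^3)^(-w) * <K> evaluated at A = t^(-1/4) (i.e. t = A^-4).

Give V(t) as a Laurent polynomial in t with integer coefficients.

t^2 - t + 2 - 2*t^-1 + t^-2 - t^-3 + t^-4

Derivation:
The presented braid s1 s2^-1 s1^-1 s1^-1 s2^-1 s1 s3 s2^-1 s3 s2 s1^-1 on 4 strands reduces by inverse Markov moves (closure unchanged at each step):
  Deconjugate: the word is γ·β·γ⁻¹ with γ = s1 s2^-1 (prefix) and γ⁻¹ = s2 s1^-1 (suffix); strip both.
Reduced to β = s1^-1 s1^-1 s2^-1 s1 s3 s2^-1 s3 on 4 strands, 7 crossings.
Compute on β:
Braid: s1^-1 s1^-1 s2^-1 s1 s3 s2^-1 s3 on 4 strands, 7 crossings.
Writhe w = (#positive) - (#negative) = 3 - 4 = -1.
State-sum expansion of <K>. There are 2^7 = 128 states.
Smooth each crossing (0=||, 1=⌣⌢); contribution A^(Σ sign_k(1-2s_k)) * d^(L-1).
Tabulate the states by total A-exponent and number of loops L (A-exp: L × count):
  A^7: L=4 ×1
  A^5: L=3 ×7
  A^3: L=2 ×17, L=4 ×4
  A^1: L=1 ×14, L=3 ×20, L=5 ×1
  A^-1: L=2 ×27, L=4 ×8
  A^-3: L=1 ×5, L=3 ×15, L=5 ×1
  A^-5: L=2 ×4, L=4 ×3
  A^-7: L=3 ×1
Each group contributes A^e * Σ count * d^(L-1):
Powers of d = -A^2 - A^-2: d^2 = A^4 + 2 + A^-4; d^3 = -A^6 - 3*A^2 - 3*A^-2 - A^-6; d^4 = A^8 + 4*A^4 + 6 + 4*A^-4 + A^-8.
  A^7 * (d^3) = -A^13 - 3*A^9 - 3*A^5 - A
  A^5 * (7*d^2) = 7*A^9 + 14*A^5 + 7*A
  A^3 * (17*d + 4*d^3) = -4*A^9 - 29*A^5 - 29*A - 4*A^-3
  A^1 * (14 + 20*d^2 + d^4) = A^9 + 24*A^5 + 60*A + 24*A^-3 + A^-7
  A^-1 * (27*d + 8*d^3) = -8*A^5 - 51*A - 51*A^-3 - 8*A^-7
  A^-3 * (5 + 15*d^2 + d^4) = A^5 + 19*A + 41*A^-3 + 19*A^-7 + A^-11
  A^-5 * (4*d + 3*d^3) = -3*A - 13*A^-3 - 13*A^-7 - 3*A^-11
  A^-7 * (d^2) = A^-3 + 2*A^-7 + A^-11
Summing the groups: <K> = -A^13 + A^9 - A^5 + 2*A - 2*A^-3 + A^-7 - A^-11
Normalise by the writhe: (-A^3)^(-w) = (-A^3)^(1) = -A^3, so f(A) = -A^3 * <K> = A^16 - A^12 + A^8 - 2*A^4 + 2 - A^-4 + A^-8.
Substitute A = t^(-1/4), i.e. A^e → t^(-e/4): V(t) = t^2 - t + 2 - 2*t^-1 + t^-2 - t^-3 + t^-4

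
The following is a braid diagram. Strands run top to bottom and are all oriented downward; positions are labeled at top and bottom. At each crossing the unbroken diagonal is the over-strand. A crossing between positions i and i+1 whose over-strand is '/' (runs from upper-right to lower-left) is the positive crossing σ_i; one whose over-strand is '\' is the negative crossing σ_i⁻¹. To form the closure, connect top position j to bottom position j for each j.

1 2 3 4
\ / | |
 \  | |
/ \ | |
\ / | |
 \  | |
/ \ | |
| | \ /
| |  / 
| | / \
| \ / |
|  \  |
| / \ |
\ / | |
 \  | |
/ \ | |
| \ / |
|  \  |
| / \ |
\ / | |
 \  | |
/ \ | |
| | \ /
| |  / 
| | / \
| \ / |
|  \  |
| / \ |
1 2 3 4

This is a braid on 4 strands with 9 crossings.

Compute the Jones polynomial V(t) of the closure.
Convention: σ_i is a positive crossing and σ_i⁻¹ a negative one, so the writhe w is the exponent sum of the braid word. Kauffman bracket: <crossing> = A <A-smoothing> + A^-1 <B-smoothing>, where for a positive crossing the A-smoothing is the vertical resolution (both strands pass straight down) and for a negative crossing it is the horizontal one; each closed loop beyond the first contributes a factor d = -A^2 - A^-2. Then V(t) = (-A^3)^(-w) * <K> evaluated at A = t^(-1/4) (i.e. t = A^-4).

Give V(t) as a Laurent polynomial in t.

Reading the diagram top to bottom ('/'-over between positions i,i+1 = s_i, '\'-over = s_i^-1): braid word = s1^-1 s1^-1 s3 s2^-1 s1^-1 s2^-1 s1^-1 s3 s2^-1.
Braid: s1^-1 s1^-1 s3 s2^-1 s1^-1 s2^-1 s1^-1 s3 s2^-1 on 4 strands, 9 crossings.
Writhe w = (#positive) - (#negative) = 2 - 7 = -5.
State-sum expansion of <K>. There are 2^9 = 512 states.
Each crossing splits two ways (0=vertical, 1=horizontal). The state's weight is A^(#A-smoothings - #B-smoothings) * d^(loops - 1).
Tabulate the states by total A-exponent and number of loops L (A-exp: L × count):
  A^9: L=3 ×1
  A^7: L=2 ×4, L=4 ×5
  A^5: L=1 ×4, L=3 ×26, L=5 ×6
  A^3: L=2 ×43, L=4 ×40, L=6 ×1
  A^1: L=1 ×23, L=3 ×92, L=5 ×11
  A^-1: L=2 ×91, L=4 ×34, L=6 ×1
  A^-3: L=1 ×32, L=3 ×48, L=5 ×4
  A^-5: L=2 ×28, L=4 ×8
  A^-7: L=3 ×9
  A^-9: L=4 ×1
Each group contributes A^e * Σ count * d^(L-1):
Powers of d = -A^2 - A^-2: d^2 = A^4 + 2 + A^-4; d^3 = -A^6 - 3*A^2 - 3*A^-2 - A^-6; d^4 = A^8 + 4*A^4 + 6 + 4*A^-4 + A^-8; d^5 = -A^10 - 5*A^6 - 10*A^2 - 10*A^-2 - 5*A^-6 - A^-10.
  A^9 * (d^2) = A^13 + 2*A^9 + A^5
  A^7 * (4*d + 5*d^3) = -5*A^13 - 19*A^9 - 19*A^5 - 5*A
  A^5 * (4 + 26*d^2 + 6*d^4) = 6*A^13 + 50*A^9 + 92*A^5 + 50*A + 6*A^-3
  A^3 * (43*d + 40*d^3 + d^5) = -A^13 - 45*A^9 - 173*A^5 - 173*A - 45*A^-3 - A^-7
  A^1 * (23 + 92*d^2 + 11*d^4) = 11*A^9 + 136*A^5 + 273*A + 136*A^-3 + 11*A^-7
  A^-1 * (91*d + 34*d^3 + d^5) = -A^9 - 39*A^5 - 203*A - 203*A^-3 - 39*A^-7 - A^-11
  A^-3 * (32 + 48*d^2 + 4*d^4) = 4*A^5 + 64*A + 152*A^-3 + 64*A^-7 + 4*A^-11
  A^-5 * (28*d + 8*d^3) = -8*A - 52*A^-3 - 52*A^-7 - 8*A^-11
  A^-7 * (9*d^2) = 9*A^-3 + 18*A^-7 + 9*A^-11
  A^-9 * (d^3) = -A^-3 - 3*A^-7 - 3*A^-11 - A^-15
Summing the groups: <K> = A^13 - 2*A^9 + 2*A^5 - 2*A + 2*A^-3 - 2*A^-7 + A^-11 - A^-15
Normalise by the writhe: (-A^3)^(-w) = (-A^3)^(5) = -A^15, so f(A) = -A^15 * <K> = -A^28 + 2*A^24 - 2*A^20 + 2*A^16 - 2*A^12 + 2*A^8 - A^4 + 1.
Substitute A = t^(-1/4), i.e. A^e → t^(-e/4): V(t) = 1 - t^-1 + 2*t^-2 - 2*t^-3 + 2*t^-4 - 2*t^-5 + 2*t^-6 - t^-7

Answer: 1 - t^-1 + 2*t^-2 - 2*t^-3 + 2*t^-4 - 2*t^-5 + 2*t^-6 - t^-7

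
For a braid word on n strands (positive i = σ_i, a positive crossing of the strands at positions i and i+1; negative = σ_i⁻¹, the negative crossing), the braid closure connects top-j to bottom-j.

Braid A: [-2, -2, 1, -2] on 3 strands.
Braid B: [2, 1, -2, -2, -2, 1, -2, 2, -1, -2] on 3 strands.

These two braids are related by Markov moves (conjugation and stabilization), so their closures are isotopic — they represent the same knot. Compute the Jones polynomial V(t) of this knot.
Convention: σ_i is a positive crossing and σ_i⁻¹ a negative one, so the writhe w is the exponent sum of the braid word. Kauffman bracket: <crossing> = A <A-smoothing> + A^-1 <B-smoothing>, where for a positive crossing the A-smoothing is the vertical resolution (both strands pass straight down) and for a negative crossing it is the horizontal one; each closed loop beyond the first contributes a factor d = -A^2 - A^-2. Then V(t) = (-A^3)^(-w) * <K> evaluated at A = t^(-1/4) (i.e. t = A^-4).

t^-1 + t^-3 - t^-4

Derivation:
Markov-equivalent braids have isotopic closures, hence identical knot invariants. Strip the Markov moves from each word to reach a common short braid β, then compute V(t) once on β.
Braid A: s2^-1 s2^-1 s1 s2^-1 on 3 strands has no conjugating prefix/suffix or stabilization to strip; take β = s2^-1 s2^-1 s1 s2^-1.
Braid B: s2 s1 s2^-1 s2^-1 s2^-1 s1 s2^-1 s2 s1^-1 s2^-1 on 3 strands reduces by inverse Markov moves (closure unchanged at each step):
  Deconjugate: the word is γ·β·γ⁻¹ with γ = s2 s1 (prefix) and γ⁻¹ = s1^-1 s2^-1 (suffix); strip both.
  Deconjugate: the word is γ·β·γ⁻¹ with γ = s2^-1 (prefix) and γ⁻¹ = s2 (suffix); strip both.
Reduced to β = s2^-1 s2^-1 s1 s2^-1 on 3 strands, 4 crossings.
Both give the same β = s2^-1 s2^-1 s1 s2^-1 on 3 strands, so one state sum suffices:
Braid: s2^-1 s2^-1 s1 s2^-1 on 3 strands, 4 crossings.
Writhe w = (#positive) - (#negative) = 1 - 3 = -2.
Enumerate smoothing states for the bracket polynomial. There are 2^4 = 16 states.
Smooth each crossing (0=||, 1=⌣⌢); contribution A^(Σ sign_k(1-2s_k)) * d^(L-1).
  state 0000: A-exp=-2, loops=3, term = A^-2 * d^2
  state 0001: A-exp=+0, loops=2, term = A^0 * d^1
  state 0010: A-exp=-4, loops=2, term = A^-4 * d^1
  state 0011: A-exp=-2, loops=1, term = A^-2 * d^0
  state 0100: A-exp=+0, loops=2, term = A^0 * d^1
  state 0101: A-exp=+2, loops=3, term = A^2 * d^2
  state 0110: A-exp=-2, loops=1, term = A^-2 * d^0
  state 0111: A-exp=+0, loops=2, term = A^0 * d^1
  state 1000: A-exp=+0, loops=2, term = A^0 * d^1
  state 1001: A-exp=+2, loops=3, term = A^2 * d^2
  state 1010: A-exp=-2, loops=1, term = A^-2 * d^0
  state 1011: A-exp=+0, loops=2, term = A^0 * d^1
  state 1100: A-exp=+2, loops=3, term = A^2 * d^2
  state 1101: A-exp=+4, loops=4, term = A^4 * d^3
  state 1110: A-exp=+0, loops=2, term = A^0 * d^1
  state 1111: A-exp=+2, loops=3, term = A^2 * d^2
Collect the terms by A-exponent (count of states per loop number):
Powers of d = -A^2 - A^-2: d^2 = A^4 + 2 + A^-4; d^3 = -A^6 - 3*A^2 - 3*A^-2 - A^-6.
  A^4 * (d^3) = -A^10 - 3*A^6 - 3*A^2 - A^-2
  A^2 * (4*d^2) = 4*A^6 + 8*A^2 + 4*A^-2
  A^0 * (6*d) = -6*A^2 - 6*A^-2
  A^-2 * (3 + d^2) = A^2 + 5*A^-2 + A^-6
  A^-4 * (d) = -A^-2 - A^-6
Summing the groups: <K> = -A^10 + A^6 + A^-2
Normalise by the writhe: (-A^3)^(-w) = (-A^3)^(2) = A^6, so f(A) = A^6 * <K> = -A^16 + A^12 + A^4.
Substitute A = t^(-1/4), i.e. A^e → t^(-e/4): V(t) = t^-1 + t^-3 - t^-4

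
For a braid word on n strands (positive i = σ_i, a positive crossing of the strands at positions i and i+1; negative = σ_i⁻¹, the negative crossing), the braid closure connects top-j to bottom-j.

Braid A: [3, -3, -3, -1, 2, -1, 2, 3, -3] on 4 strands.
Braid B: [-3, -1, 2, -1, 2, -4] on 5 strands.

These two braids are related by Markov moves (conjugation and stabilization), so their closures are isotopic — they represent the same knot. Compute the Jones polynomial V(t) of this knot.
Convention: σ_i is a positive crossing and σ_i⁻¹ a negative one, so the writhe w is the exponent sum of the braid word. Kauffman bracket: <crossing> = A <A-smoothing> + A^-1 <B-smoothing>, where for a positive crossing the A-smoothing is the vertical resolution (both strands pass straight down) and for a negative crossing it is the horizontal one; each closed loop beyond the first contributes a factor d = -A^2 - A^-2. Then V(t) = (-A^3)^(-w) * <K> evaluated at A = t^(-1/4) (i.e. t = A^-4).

t^2 - t + 1 - t^-1 + t^-2

Derivation:
Markov-equivalent braids have isotopic closures, hence identical knot invariants. Strip the Markov moves from each word to reach a common short braid β, then compute V(t) once on β.
Braid A: s3 s3^-1 s3^-1 s1^-1 s2 s1^-1 s2 s3 s3^-1 on 4 strands reduces by inverse Markov moves (closure unchanged at each step):
  Deconjugate: the word is γ·β·γ⁻¹ with γ = s3 s3^-1 (prefix) and γ⁻¹ = s3 s3^-1 (suffix); strip both.
Reduced to β = s3^-1 s1^-1 s2 s1^-1 s2 on 4 strands, 5 crossings.
Braid B: s3^-1 s1^-1 s2 s1^-1 s2 s4^-1 on 5 strands reduces by inverse Markov moves (closure unchanged at each step):
  Destabilize: the word has the form β·s4^-1 where s4^-1 occurs only as the final letter (β ∈ B_4); drop it and the last strand → 4 strands.
Reduced to β = s3^-1 s1^-1 s2 s1^-1 s2 on 4 strands, 5 crossings.
Both give the same β = s3^-1 s1^-1 s2 s1^-1 s2 on 4 strands, so one state sum suffices:
Braid: s3^-1 s1^-1 s2 s1^-1 s2 on 4 strands, 5 crossings.
Writhe w = (#positive) - (#negative) = 2 - 3 = -1.
Computing the Kauffman bracket via state sum. There are 2^5 = 32 states.
For each crossing: s=0 is the vertical smoothing, s=1 horizontal. Crossing k contributes A^(sign_k * (1 - 2*s_k)); loop factor d = -A^2 - A^-2.
  state 00000: A-exp=-1, loops=4, term = A^-1 * d^3
  state 00001: A-exp=-3, loops=3, term = A^-3 * d^2
  state 00010: A-exp=+1, loops=3, term = A^1 * d^2
  state 00011: A-exp=-1, loops=2, term = A^-1 * d^1
  state 00100: A-exp=-3, loops=3, term = A^-3 * d^2
  state 00101: A-exp=-5, loops=4, term = A^-5 * d^3
  state 00110: A-exp=-1, loops=2, term = A^-1 * d^1
  state 00111: A-exp=-3, loops=3, term = A^-3 * d^2
  state 01000: A-exp=+1, loops=3, term = A^1 * d^2
  state 01001: A-exp=-1, loops=2, term = A^-1 * d^1
  state 01010: A-exp=+3, loops=4, term = A^3 * d^3
  state 01011: A-exp=+1, loops=3, term = A^1 * d^2
  state 01100: A-exp=-1, loops=2, term = A^-1 * d^1
  state 01101: A-exp=-3, loops=3, term = A^-3 * d^2
  state 01110: A-exp=+1, loops=3, term = A^1 * d^2
  state 01111: A-exp=-1, loops=2, term = A^-1 * d^1
  state 10000: A-exp=+1, loops=3, term = A^1 * d^2
  state 10001: A-exp=-1, loops=2, term = A^-1 * d^1
  state 10010: A-exp=+3, loops=2, term = A^3 * d^1
  state 10011: A-exp=+1, loops=1, term = A^1 * d^0
  state 10100: A-exp=-1, loops=2, term = A^-1 * d^1
  state 10101: A-exp=-3, loops=3, term = A^-3 * d^2
  state 10110: A-exp=+1, loops=1, term = A^1 * d^0
  state 10111: A-exp=-1, loops=2, term = A^-1 * d^1
  state 11000: A-exp=+3, loops=2, term = A^3 * d^1
  state 11001: A-exp=+1, loops=1, term = A^1 * d^0
  state 11010: A-exp=+5, loops=3, term = A^5 * d^2
  state 11011: A-exp=+3, loops=2, term = A^3 * d^1
  state 11100: A-exp=+1, loops=1, term = A^1 * d^0
  state 11101: A-exp=-1, loops=2, term = A^-1 * d^1
  state 11110: A-exp=+3, loops=2, term = A^3 * d^1
  state 11111: A-exp=+1, loops=1, term = A^1 * d^0
Collect the terms by A-exponent (count of states per loop number):
Powers of d = -A^2 - A^-2: d^2 = A^4 + 2 + A^-4; d^3 = -A^6 - 3*A^2 - 3*A^-2 - A^-6.
  A^5 * (d^2) = A^9 + 2*A^5 + A
  A^3 * (4*d + d^3) = -A^9 - 7*A^5 - 7*A - A^-3
  A^1 * (5 + 5*d^2) = 5*A^5 + 15*A + 5*A^-3
  A^-1 * (9*d + d^3) = -A^5 - 12*A - 12*A^-3 - A^-7
  A^-3 * (5*d^2) = 5*A + 10*A^-3 + 5*A^-7
  A^-5 * (d^3) = -A - 3*A^-3 - 3*A^-7 - A^-11
Summing the groups: <K> = -A^5 + A - A^-3 + A^-7 - A^-11
Normalise by the writhe: (-A^3)^(-w) = (-A^3)^(1) = -A^3, so f(A) = -A^3 * <K> = A^8 - A^4 + 1 - A^-4 + A^-8.
Substitute A = t^(-1/4), i.e. A^e → t^(-e/4): V(t) = t^2 - t + 1 - t^-1 + t^-2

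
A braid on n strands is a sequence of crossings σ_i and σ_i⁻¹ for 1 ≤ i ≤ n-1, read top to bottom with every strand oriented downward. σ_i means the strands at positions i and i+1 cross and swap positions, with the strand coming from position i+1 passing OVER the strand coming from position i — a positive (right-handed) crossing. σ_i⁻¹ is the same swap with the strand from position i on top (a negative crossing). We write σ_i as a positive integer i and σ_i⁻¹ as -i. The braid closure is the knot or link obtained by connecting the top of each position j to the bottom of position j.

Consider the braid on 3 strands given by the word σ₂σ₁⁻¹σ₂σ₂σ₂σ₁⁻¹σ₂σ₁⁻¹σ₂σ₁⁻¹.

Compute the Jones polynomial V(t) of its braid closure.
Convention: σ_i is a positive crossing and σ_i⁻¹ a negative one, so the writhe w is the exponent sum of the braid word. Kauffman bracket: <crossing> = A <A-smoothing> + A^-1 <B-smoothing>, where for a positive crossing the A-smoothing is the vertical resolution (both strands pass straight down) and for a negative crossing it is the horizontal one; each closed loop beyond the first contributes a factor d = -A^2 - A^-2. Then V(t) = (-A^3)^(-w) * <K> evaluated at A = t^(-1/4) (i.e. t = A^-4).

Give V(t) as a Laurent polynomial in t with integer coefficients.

t^7 - 4*t^6 + 7*t^5 - 11*t^4 + 14*t^3 - 14*t^2 + 14*t - 10 + 7*t^-1 - 4*t^-2 + t^-3

Derivation:
Braid: s2 s1^-1 s2 s2 s2 s1^-1 s2 s1^-1 s2 s1^-1 on 3 strands, 10 crossings.
Writhe w = (#positive) - (#negative) = 6 - 4 = 2.
Computing the Kauffman bracket via state sum. There are 2^10 = 1024 states.
Each crossing splits two ways (0=vertical, 1=horizontal). The state's weight is A^(#A-smoothings - #B-smoothings) * d^(loops - 1).
Tabulate the states by total A-exponent and number of loops L (A-exp: L × count):
  A^10: L=5 ×1
  A^8: L=4 ×10
  A^6: L=3 ×42, L=5 ×3
  A^4: L=2 ×90, L=4 ×29, L=6 ×1
  A^2: L=1 ×87, L=3 ×110, L=5 ×13
  A^0: L=2 ×179, L=4 ×71, L=6 ×2
  A^-2: L=3 ×187, L=5 ×23
  A^-4: L=4 ×117, L=6 ×3
  A^-6: L=5 ×45
  A^-8: L=6 ×10
  A^-10: L=7 ×1
Each group contributes A^e * Σ count * d^(L-1):
Powers of d = -A^2 - A^-2: d^2 = A^4 + 2 + A^-4; d^3 = -A^6 - 3*A^2 - 3*A^-2 - A^-6; d^4 = A^8 + 4*A^4 + 6 + 4*A^-4 + A^-8; d^5 = -A^10 - 5*A^6 - 10*A^2 - 10*A^-2 - 5*A^-6 - A^-10; d^6 = A^12 + 6*A^8 + 15*A^4 + 20 + 15*A^-4 + 6*A^-8 + A^-12.
  A^10 * (d^4) = A^18 + 4*A^14 + 6*A^10 + 4*A^6 + A^2
  A^8 * (10*d^3) = -10*A^14 - 30*A^10 - 30*A^6 - 10*A^2
  A^6 * (42*d^2 + 3*d^4) = 3*A^14 + 54*A^10 + 102*A^6 + 54*A^2 + 3*A^-2
  A^4 * (90*d + 29*d^3 + d^5) = -A^14 - 34*A^10 - 187*A^6 - 187*A^2 - 34*A^-2 - A^-6
  A^2 * (87 + 110*d^2 + 13*d^4) = 13*A^10 + 162*A^6 + 385*A^2 + 162*A^-2 + 13*A^-6
  A^0 * (179*d + 71*d^3 + 2*d^5) = -2*A^10 - 81*A^6 - 412*A^2 - 412*A^-2 - 81*A^-6 - 2*A^-10
  A^-2 * (187*d^2 + 23*d^4) = 23*A^6 + 279*A^2 + 512*A^-2 + 279*A^-6 + 23*A^-10
  A^-4 * (117*d^3 + 3*d^5) = -3*A^6 - 132*A^2 - 381*A^-2 - 381*A^-6 - 132*A^-10 - 3*A^-14
  A^-6 * (45*d^4) = 45*A^2 + 180*A^-2 + 270*A^-6 + 180*A^-10 + 45*A^-14
  A^-8 * (10*d^5) = -10*A^2 - 50*A^-2 - 100*A^-6 - 100*A^-10 - 50*A^-14 - 10*A^-18
  A^-10 * (d^6) = A^2 + 6*A^-2 + 15*A^-6 + 20*A^-10 + 15*A^-14 + 6*A^-18 + A^-22
Summing the groups: <K> = A^18 - 4*A^14 + 7*A^10 - 10*A^6 + 14*A^2 - 14*A^-2 + 14*A^-6 - 11*A^-10 + 7*A^-14 - 4*A^-18 + A^-22
Normalise by the writhe: (-A^3)^(-w) = (-A^3)^(-2) = A^-6, so f(A) = A^-6 * <K> = A^12 - 4*A^8 + 7*A^4 - 10 + 14*A^-4 - 14*A^-8 + 14*A^-12 - 11*A^-16 + 7*A^-20 - 4*A^-24 + A^-28.
Substitute A = t^(-1/4), i.e. A^e → t^(-e/4): V(t) = t^7 - 4*t^6 + 7*t^5 - 11*t^4 + 14*t^3 - 14*t^2 + 14*t - 10 + 7*t^-1 - 4*t^-2 + t^-3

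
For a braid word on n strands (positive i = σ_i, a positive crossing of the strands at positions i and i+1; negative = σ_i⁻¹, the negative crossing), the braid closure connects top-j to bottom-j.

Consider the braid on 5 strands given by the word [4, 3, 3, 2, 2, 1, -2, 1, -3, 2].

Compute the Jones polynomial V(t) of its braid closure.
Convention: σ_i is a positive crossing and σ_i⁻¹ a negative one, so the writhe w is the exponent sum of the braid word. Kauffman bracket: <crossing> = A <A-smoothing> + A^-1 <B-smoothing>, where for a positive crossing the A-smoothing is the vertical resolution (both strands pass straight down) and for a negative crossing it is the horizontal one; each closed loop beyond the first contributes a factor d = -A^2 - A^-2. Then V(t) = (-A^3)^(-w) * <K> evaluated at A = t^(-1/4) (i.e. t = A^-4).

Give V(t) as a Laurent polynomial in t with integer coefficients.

Braid: s4 s3 s3 s2 s2 s1 s2^-1 s1 s3^-1 s2 on 5 strands, 10 crossings.
Writhe w = (#positive) - (#negative) = 8 - 2 = 6.
State-sum expansion of <K>. There are 2^10 = 1024 states.
Smooth each crossing (0=||, 1=⌣⌢); contribution A^(Σ sign_k(1-2s_k)) * d^(L-1).
Tabulate the states by total A-exponent and number of loops L (A-exp: L × count):
  A^10: L=3 ×1
  A^8: L=2 ×3, L=4 ×7
  A^6: L=1 ×2, L=3 ×29, L=5 ×14
  A^4: L=2 ×39, L=4 ×72, L=6 ×9
  A^2: L=1 ×17, L=3 ×137, L=5 ×54, L=7 ×2
  A^0: L=2 ×109, L=4 ×128, L=6 ×15
  A^-2: L=1 ×30, L=3 ×132, L=5 ×47, L=7 ×1
  A^-4: L=2 ×49, L=4 ×65, L=6 ×6
  A^-6: L=3 ×31, L=5 ×14
  A^-8: L=4 ×9, L=6 ×1
  A^-10: L=5 ×1
Each group contributes A^e * Σ count * d^(L-1):
Powers of d = -A^2 - A^-2: d^2 = A^4 + 2 + A^-4; d^3 = -A^6 - 3*A^2 - 3*A^-2 - A^-6; d^4 = A^8 + 4*A^4 + 6 + 4*A^-4 + A^-8; d^5 = -A^10 - 5*A^6 - 10*A^2 - 10*A^-2 - 5*A^-6 - A^-10; d^6 = A^12 + 6*A^8 + 15*A^4 + 20 + 15*A^-4 + 6*A^-8 + A^-12.
  A^10 * (d^2) = A^14 + 2*A^10 + A^6
  A^8 * (3*d + 7*d^3) = -7*A^14 - 24*A^10 - 24*A^6 - 7*A^2
  A^6 * (2 + 29*d^2 + 14*d^4) = 14*A^14 + 85*A^10 + 144*A^6 + 85*A^2 + 14*A^-2
  A^4 * (39*d + 72*d^3 + 9*d^5) = -9*A^14 - 117*A^10 - 345*A^6 - 345*A^2 - 117*A^-2 - 9*A^-6
  A^2 * (17 + 137*d^2 + 54*d^4 + 2*d^6) = 2*A^14 + 66*A^10 + 383*A^6 + 655*A^2 + 383*A^-2 + 66*A^-6 + 2*A^-10
  A^0 * (109*d + 128*d^3 + 15*d^5) = -15*A^10 - 203*A^6 - 643*A^2 - 643*A^-2 - 203*A^-6 - 15*A^-10
  A^-2 * (30 + 132*d^2 + 47*d^4 + d^6) = A^10 + 53*A^6 + 335*A^2 + 596*A^-2 + 335*A^-6 + 53*A^-10 + A^-14
  A^-4 * (49*d + 65*d^3 + 6*d^5) = -6*A^6 - 95*A^2 - 304*A^-2 - 304*A^-6 - 95*A^-10 - 6*A^-14
  A^-6 * (31*d^2 + 14*d^4) = 14*A^2 + 87*A^-2 + 146*A^-6 + 87*A^-10 + 14*A^-14
  A^-8 * (9*d^3 + d^5) = -A^2 - 14*A^-2 - 37*A^-6 - 37*A^-10 - 14*A^-14 - A^-18
  A^-10 * (d^4) = A^-2 + 4*A^-6 + 6*A^-10 + 4*A^-14 + A^-18
Summing the groups: <K> = A^14 - 2*A^10 + 3*A^6 - 2*A^2 + 3*A^-2 - 2*A^-6 + A^-10 - A^-14
Normalise by the writhe: (-A^3)^(-w) = (-A^3)^(-6) = A^-18, so f(A) = A^-18 * <K> = A^-4 - 2*A^-8 + 3*A^-12 - 2*A^-16 + 3*A^-20 - 2*A^-24 + A^-28 - A^-32.
Substitute A = t^(-1/4), i.e. A^e → t^(-e/4): V(t) = -t^8 + t^7 - 2*t^6 + 3*t^5 - 2*t^4 + 3*t^3 - 2*t^2 + t

Answer: -t^8 + t^7 - 2*t^6 + 3*t^5 - 2*t^4 + 3*t^3 - 2*t^2 + t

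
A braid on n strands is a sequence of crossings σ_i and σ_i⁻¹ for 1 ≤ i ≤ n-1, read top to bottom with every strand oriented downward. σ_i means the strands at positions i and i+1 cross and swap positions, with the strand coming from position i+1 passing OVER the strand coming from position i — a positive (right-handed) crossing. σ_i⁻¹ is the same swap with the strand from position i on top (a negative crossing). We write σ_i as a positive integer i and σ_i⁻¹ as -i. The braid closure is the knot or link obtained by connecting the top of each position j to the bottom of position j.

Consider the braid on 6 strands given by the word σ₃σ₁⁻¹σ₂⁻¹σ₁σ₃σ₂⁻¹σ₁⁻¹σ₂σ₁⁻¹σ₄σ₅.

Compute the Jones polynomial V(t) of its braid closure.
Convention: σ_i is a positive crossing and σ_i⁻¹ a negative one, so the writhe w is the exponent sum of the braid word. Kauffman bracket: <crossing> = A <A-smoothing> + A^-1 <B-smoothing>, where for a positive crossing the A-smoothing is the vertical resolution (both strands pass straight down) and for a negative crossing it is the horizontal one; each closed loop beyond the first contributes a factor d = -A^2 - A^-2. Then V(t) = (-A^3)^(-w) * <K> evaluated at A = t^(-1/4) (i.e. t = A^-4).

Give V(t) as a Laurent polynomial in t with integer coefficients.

t^2 - 2*t + 3 - 3*t^-1 + 3*t^-2 - 2*t^-3 + 2*t^-4 - t^-5

Derivation:
The presented braid s3 s1^-1 s2^-1 s1 s3 s2^-1 s1^-1 s2 s1^-1 s4 s5 on 6 strands reduces by inverse Markov moves (closure unchanged at each step):
  Destabilize: the word has the form β·s5 where s5 occurs only as the final letter (β ∈ B_5); drop it and the last strand → 5 strands.
  Destabilize: the word has the form β·s4 where s4 occurs only as the final letter (β ∈ B_4); drop it and the last strand → 4 strands.
Reduced to β = s3 s1^-1 s2^-1 s1 s3 s2^-1 s1^-1 s2 s1^-1 on 4 strands, 9 crossings.
Compute on β:
Braid: s3 s1^-1 s2^-1 s1 s3 s2^-1 s1^-1 s2 s1^-1 on 4 strands, 9 crossings.
Writhe w = (#positive) - (#negative) = 4 - 5 = -1.
Computing the Kauffman bracket via state sum. There are 2^9 = 512 states.
Smooth each crossing (0=||, 1=⌣⌢); contribution A^(Σ sign_k(1-2s_k)) * d^(L-1).
Tabulate the states by total A-exponent and number of loops L (A-exp: L × count):
  A^9: L=5 ×1
  A^7: L=4 ×9
  A^5: L=3 ×32, L=5 ×4
  A^3: L=2 ×53, L=4 ×30, L=6 ×1
  A^1: L=1 ×35, L=3 ×80, L=5 ×11
  A^-1: L=2 ×86, L=4 ×39, L=6 ×1
  A^-3: L=1 ×21, L=3 ×58, L=5 ×5
  A^-5: L=2 ×26, L=4 ×10
  A^-7: L=1 ×3, L=3 ×6
  A^-9: L=2 ×1
Each group contributes A^e * Σ count * d^(L-1):
Powers of d = -A^2 - A^-2: d^2 = A^4 + 2 + A^-4; d^3 = -A^6 - 3*A^2 - 3*A^-2 - A^-6; d^4 = A^8 + 4*A^4 + 6 + 4*A^-4 + A^-8; d^5 = -A^10 - 5*A^6 - 10*A^2 - 10*A^-2 - 5*A^-6 - A^-10.
  A^9 * (d^4) = A^17 + 4*A^13 + 6*A^9 + 4*A^5 + A
  A^7 * (9*d^3) = -9*A^13 - 27*A^9 - 27*A^5 - 9*A
  A^5 * (32*d^2 + 4*d^4) = 4*A^13 + 48*A^9 + 88*A^5 + 48*A + 4*A^-3
  A^3 * (53*d + 30*d^3 + d^5) = -A^13 - 35*A^9 - 153*A^5 - 153*A - 35*A^-3 - A^-7
  A^1 * (35 + 80*d^2 + 11*d^4) = 11*A^9 + 124*A^5 + 261*A + 124*A^-3 + 11*A^-7
  A^-1 * (86*d + 39*d^3 + d^5) = -A^9 - 44*A^5 - 213*A - 213*A^-3 - 44*A^-7 - A^-11
  A^-3 * (21 + 58*d^2 + 5*d^4) = 5*A^5 + 78*A + 167*A^-3 + 78*A^-7 + 5*A^-11
  A^-5 * (26*d + 10*d^3) = -10*A - 56*A^-3 - 56*A^-7 - 10*A^-11
  A^-7 * (3 + 6*d^2) = 6*A^-3 + 15*A^-7 + 6*A^-11
  A^-9 * (d) = -A^-7 - A^-11
Summing the groups: <K> = A^17 - 2*A^13 + 2*A^9 - 3*A^5 + 3*A - 3*A^-3 + 2*A^-7 - A^-11
Normalise by the writhe: (-A^3)^(-w) = (-A^3)^(1) = -A^3, so f(A) = -A^3 * <K> = -A^20 + 2*A^16 - 2*A^12 + 3*A^8 - 3*A^4 + 3 - 2*A^-4 + A^-8.
Substitute A = t^(-1/4), i.e. A^e → t^(-e/4): V(t) = t^2 - 2*t + 3 - 3*t^-1 + 3*t^-2 - 2*t^-3 + 2*t^-4 - t^-5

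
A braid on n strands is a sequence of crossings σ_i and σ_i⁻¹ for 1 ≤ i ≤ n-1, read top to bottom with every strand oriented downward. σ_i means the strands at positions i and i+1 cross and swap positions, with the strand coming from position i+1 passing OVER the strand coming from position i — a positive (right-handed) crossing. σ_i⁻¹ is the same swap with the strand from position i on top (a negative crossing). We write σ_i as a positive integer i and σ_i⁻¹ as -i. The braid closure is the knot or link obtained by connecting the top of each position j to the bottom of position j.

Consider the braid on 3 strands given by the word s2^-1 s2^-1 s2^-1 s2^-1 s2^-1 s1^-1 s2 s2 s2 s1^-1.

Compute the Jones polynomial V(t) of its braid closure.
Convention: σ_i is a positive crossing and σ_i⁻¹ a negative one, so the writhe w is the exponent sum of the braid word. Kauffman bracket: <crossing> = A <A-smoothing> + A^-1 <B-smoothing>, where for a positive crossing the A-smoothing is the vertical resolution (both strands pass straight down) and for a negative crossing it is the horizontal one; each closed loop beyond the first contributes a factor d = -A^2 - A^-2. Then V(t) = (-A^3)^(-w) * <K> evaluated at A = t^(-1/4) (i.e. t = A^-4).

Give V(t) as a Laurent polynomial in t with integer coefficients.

-1 + 2*t^-1 - 2*t^-2 + 4*t^-3 - 3*t^-4 + 3*t^-5 - 2*t^-6 + t^-7 - t^-8

Derivation:
Braid: s2^-1 s2^-1 s2^-1 s2^-1 s2^-1 s1^-1 s2 s2 s2 s1^-1 on 3 strands, 10 crossings.
Writhe w = (#positive) - (#negative) = 3 - 7 = -4.
Computing the Kauffman bracket via state sum. There are 2^10 = 1024 states.
Each crossing splits two ways (0=vertical, 1=horizontal). The state's weight is A^(#A-smoothings - #B-smoothings) * d^(loops - 1).
Tabulate the states by total A-exponent and number of loops L (A-exp: L × count):
  A^10: L=6 ×1
  A^8: L=5 ×10
  A^6: L=4 ×35, L=6 ×10
  A^4: L=3 ×60, L=5 ×50, L=7 ×10
  A^2: L=2 ×55, L=4 ×100, L=6 ×50, L=8 ×5
  A^0: L=1 ×25, L=3 ×101, L=5 ×100, L=7 ×25, L=9 ×1
  A^-2: L=2 ×55, L=4 ×100, L=6 ×50, L=8 ×5
  A^-4: L=1 ×6, L=3 ×54, L=5 ×50, L=7 ×10
  A^-6: L=2 ×9, L=4 ×26, L=6 ×10
  A^-8: L=3 ×5, L=5 ×5
  A^-10: L=4 ×1
Each group contributes A^e * Σ count * d^(L-1):
Powers of d = -A^2 - A^-2: d^2 = A^4 + 2 + A^-4; d^3 = -A^6 - 3*A^2 - 3*A^-2 - A^-6; d^4 = A^8 + 4*A^4 + 6 + 4*A^-4 + A^-8; d^5 = -A^10 - 5*A^6 - 10*A^2 - 10*A^-2 - 5*A^-6 - A^-10; d^6 = A^12 + 6*A^8 + 15*A^4 + 20 + 15*A^-4 + 6*A^-8 + A^-12; d^7 = -A^14 - 7*A^10 - 21*A^6 - 35*A^2 - 35*A^-2 - 21*A^-6 - 7*A^-10 - A^-14; d^8 = A^16 + 8*A^12 + 28*A^8 + 56*A^4 + 70 + 56*A^-4 + 28*A^-8 + 8*A^-12 + A^-16.
  A^10 * (d^5) = -A^20 - 5*A^16 - 10*A^12 - 10*A^8 - 5*A^4 - 1
  A^8 * (10*d^4) = 10*A^16 + 40*A^12 + 60*A^8 + 40*A^4 + 10
  A^6 * (35*d^3 + 10*d^5) = -10*A^16 - 85*A^12 - 205*A^8 - 205*A^4 - 85 - 10*A^-4
  A^4 * (60*d^2 + 50*d^4 + 10*d^6) = 10*A^16 + 110*A^12 + 410*A^8 + 620*A^4 + 410 + 110*A^-4 + 10*A^-8
  A^2 * (55*d + 100*d^3 + 50*d^5 + 5*d^7) = -5*A^16 - 85*A^12 - 455*A^8 - 1030*A^4 - 1030 - 455*A^-4 - 85*A^-8 - 5*A^-12
  A^0 * (25 + 101*d^2 + 100*d^4 + 25*d^6 + d^8) = A^16 + 33*A^12 + 278*A^8 + 932*A^4 + 1397 + 932*A^-4 + 278*A^-8 + 33*A^-12 + A^-16
  A^-2 * (55*d + 100*d^3 + 50*d^5 + 5*d^7) = -5*A^12 - 85*A^8 - 455*A^4 - 1030 - 1030*A^-4 - 455*A^-8 - 85*A^-12 - 5*A^-16
  A^-4 * (6 + 54*d^2 + 50*d^4 + 10*d^6) = 10*A^8 + 110*A^4 + 404 + 614*A^-4 + 404*A^-8 + 110*A^-12 + 10*A^-16
  A^-6 * (9*d + 26*d^3 + 10*d^5) = -10*A^4 - 76 - 187*A^-4 - 187*A^-8 - 76*A^-12 - 10*A^-16
  A^-8 * (5*d^2 + 5*d^4) = 5 + 25*A^-4 + 40*A^-8 + 25*A^-12 + 5*A^-16
  A^-10 * (d^3) = -A^-4 - 3*A^-8 - 3*A^-12 - A^-16
Summing the groups: <K> = -A^20 + A^16 - 2*A^12 + 3*A^8 - 3*A^4 + 4 - 2*A^-4 + 2*A^-8 - A^-12
Normalise by the writhe: (-A^3)^(-w) = (-A^3)^(4) = A^12, so f(A) = A^12 * <K> = -A^32 + A^28 - 2*A^24 + 3*A^20 - 3*A^16 + 4*A^12 - 2*A^8 + 2*A^4 - 1.
Substitute A = t^(-1/4), i.e. A^e → t^(-e/4): V(t) = -1 + 2*t^-1 - 2*t^-2 + 4*t^-3 - 3*t^-4 + 3*t^-5 - 2*t^-6 + t^-7 - t^-8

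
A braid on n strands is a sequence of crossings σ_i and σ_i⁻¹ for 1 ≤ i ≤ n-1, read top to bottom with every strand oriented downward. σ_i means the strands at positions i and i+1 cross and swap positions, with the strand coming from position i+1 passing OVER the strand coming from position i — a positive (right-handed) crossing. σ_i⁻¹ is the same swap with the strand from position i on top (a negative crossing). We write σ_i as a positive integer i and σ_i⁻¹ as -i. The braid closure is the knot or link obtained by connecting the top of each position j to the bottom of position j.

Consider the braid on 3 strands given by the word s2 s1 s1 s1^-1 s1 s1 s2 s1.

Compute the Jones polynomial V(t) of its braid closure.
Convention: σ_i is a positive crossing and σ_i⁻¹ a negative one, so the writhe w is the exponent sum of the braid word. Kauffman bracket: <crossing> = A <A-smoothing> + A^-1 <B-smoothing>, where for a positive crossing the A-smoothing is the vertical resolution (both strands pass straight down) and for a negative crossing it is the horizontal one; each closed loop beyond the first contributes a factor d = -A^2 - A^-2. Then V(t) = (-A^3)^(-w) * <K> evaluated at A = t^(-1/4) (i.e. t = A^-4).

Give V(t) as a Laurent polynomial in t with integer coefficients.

-t^7 + t^6 - t^5 + t^4 + t^2

Derivation:
First cancel adjacent σ_i σ_i⁻¹ pairs (Reidemeister II — same braid, same closure): s2 s1 s1 s1^-1 s1 s1 s2 s1 → s2 s1 s1 s1 s2 s1.
Braid: s2 s1 s1 s1 s2 s1 on 3 strands, 6 crossings.
Writhe w = (#positive) - (#negative) = 6 - 0 = 6.
State-sum expansion of <K>. There are 2^6 = 64 states.
For each crossing: s=0 is the vertical smoothing, s=1 horizontal. Crossing k contributes A^(sign_k * (1 - 2*s_k)); loop factor d = -A^2 - A^-2.
Tabulate the states by total A-exponent and number of loops L (A-exp: L × count):
  A^6: L=3 ×1
  A^4: L=2 ×6
  A^2: L=1 ×8, L=3 ×7
  A^0: L=2 ×16, L=4 ×4
  A^-2: L=1 ×3, L=3 ×11, L=5 ×1
  A^-4: L=2 ×3, L=4 ×3
  A^-6: L=3 ×1
Each group contributes A^e * Σ count * d^(L-1):
Powers of d = -A^2 - A^-2: d^2 = A^4 + 2 + A^-4; d^3 = -A^6 - 3*A^2 - 3*A^-2 - A^-6; d^4 = A^8 + 4*A^4 + 6 + 4*A^-4 + A^-8.
  A^6 * (d^2) = A^10 + 2*A^6 + A^2
  A^4 * (6*d) = -6*A^6 - 6*A^2
  A^2 * (8 + 7*d^2) = 7*A^6 + 22*A^2 + 7*A^-2
  A^0 * (16*d + 4*d^3) = -4*A^6 - 28*A^2 - 28*A^-2 - 4*A^-6
  A^-2 * (3 + 11*d^2 + d^4) = A^6 + 15*A^2 + 31*A^-2 + 15*A^-6 + A^-10
  A^-4 * (3*d + 3*d^3) = -3*A^2 - 12*A^-2 - 12*A^-6 - 3*A^-10
  A^-6 * (d^2) = A^-2 + 2*A^-6 + A^-10
Summing the groups: <K> = A^10 + A^2 - A^-2 + A^-6 - A^-10
Normalise by the writhe: (-A^3)^(-w) = (-A^3)^(-6) = A^-18, so f(A) = A^-18 * <K> = A^-8 + A^-16 - A^-20 + A^-24 - A^-28.
Substitute A = t^(-1/4), i.e. A^e → t^(-e/4): V(t) = -t^7 + t^6 - t^5 + t^4 + t^2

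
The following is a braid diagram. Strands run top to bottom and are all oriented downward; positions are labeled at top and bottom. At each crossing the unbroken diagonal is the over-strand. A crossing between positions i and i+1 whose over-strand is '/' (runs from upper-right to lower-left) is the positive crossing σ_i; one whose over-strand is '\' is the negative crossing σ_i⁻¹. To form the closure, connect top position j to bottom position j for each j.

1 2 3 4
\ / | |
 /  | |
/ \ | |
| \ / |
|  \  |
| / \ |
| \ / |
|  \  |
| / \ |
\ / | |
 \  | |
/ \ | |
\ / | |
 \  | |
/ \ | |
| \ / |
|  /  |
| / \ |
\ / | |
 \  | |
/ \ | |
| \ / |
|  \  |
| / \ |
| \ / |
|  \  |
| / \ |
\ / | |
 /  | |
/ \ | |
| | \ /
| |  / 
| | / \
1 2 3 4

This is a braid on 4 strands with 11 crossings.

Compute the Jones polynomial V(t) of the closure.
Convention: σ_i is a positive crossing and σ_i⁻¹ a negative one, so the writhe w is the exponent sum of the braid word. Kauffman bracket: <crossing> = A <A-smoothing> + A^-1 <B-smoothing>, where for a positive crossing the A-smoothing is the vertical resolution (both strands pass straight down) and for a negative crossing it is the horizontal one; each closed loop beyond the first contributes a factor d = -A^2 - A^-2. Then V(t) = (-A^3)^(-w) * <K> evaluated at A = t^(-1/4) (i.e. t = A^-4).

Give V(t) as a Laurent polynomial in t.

Reading the diagram top to bottom ('/'-over between positions i,i+1 = s_i, '\'-over = s_i^-1): braid word = s1 s2^-1 s2^-1 s1^-1 s1^-1 s2 s1^-1 s2^-1 s2^-1 s1 s3.
The presented braid s1 s2^-1 s2^-1 s1^-1 s1^-1 s2 s1^-1 s2^-1 s2^-1 s1 s3 on 4 strands reduces by inverse Markov moves (closure unchanged at each step):
  Destabilize: the word has the form β·s3 where s3 occurs only as the final letter (β ∈ B_3); drop it and the last strand → 3 strands.
Reduced to β = s1 s2^-1 s2^-1 s1^-1 s1^-1 s2 s1^-1 s2^-1 s2^-1 s1 on 3 strands, 10 crossings.
Compute on β:
Braid: s1 s2^-1 s2^-1 s1^-1 s1^-1 s2 s1^-1 s2^-1 s2^-1 s1 on 3 strands, 10 crossings.
Writhe w = (#positive) - (#negative) = 3 - 7 = -4.
State-sum expansion of <K>. There are 2^10 = 1024 states.
For each crossing: s=0 is the vertical smoothing, s=1 horizontal. Crossing k contributes A^(sign_k * (1 - 2*s_k)); loop factor d = -A^2 - A^-2.
Tabulate the states by total A-exponent and number of loops L (A-exp: L × count):
  A^10: L=6 ×1
  A^8: L=5 ×10
  A^6: L=4 ×43, L=6 ×2
  A^4: L=3 ×98, L=5 ×22
  A^2: L=2 ×118, L=4 ×88, L=6 ×4
  A^0: L=1 ×60, L=3 ×162, L=5 ×30
  A^-2: L=2 ×128, L=4 ×79, L=6 ×3
  A^-4: L=1 ×23, L=3 ×84, L=5 ×13
  A^-6: L=2 ×27, L=4 ×18
  A^-8: L=1 ×2, L=3 ×8
  A^-10: L=2 ×1
Each group contributes A^e * Σ count * d^(L-1):
Powers of d = -A^2 - A^-2: d^2 = A^4 + 2 + A^-4; d^3 = -A^6 - 3*A^2 - 3*A^-2 - A^-6; d^4 = A^8 + 4*A^4 + 6 + 4*A^-4 + A^-8; d^5 = -A^10 - 5*A^6 - 10*A^2 - 10*A^-2 - 5*A^-6 - A^-10.
  A^10 * (d^5) = -A^20 - 5*A^16 - 10*A^12 - 10*A^8 - 5*A^4 - 1
  A^8 * (10*d^4) = 10*A^16 + 40*A^12 + 60*A^8 + 40*A^4 + 10
  A^6 * (43*d^3 + 2*d^5) = -2*A^16 - 53*A^12 - 149*A^8 - 149*A^4 - 53 - 2*A^-4
  A^4 * (98*d^2 + 22*d^4) = 22*A^12 + 186*A^8 + 328*A^4 + 186 + 22*A^-4
  A^2 * (118*d + 88*d^3 + 4*d^5) = -4*A^12 - 108*A^8 - 422*A^4 - 422 - 108*A^-4 - 4*A^-8
  A^0 * (60 + 162*d^2 + 30*d^4) = 30*A^8 + 282*A^4 + 564 + 282*A^-4 + 30*A^-8
  A^-2 * (128*d + 79*d^3 + 3*d^5) = -3*A^8 - 94*A^4 - 395 - 395*A^-4 - 94*A^-8 - 3*A^-12
  A^-4 * (23 + 84*d^2 + 13*d^4) = 13*A^4 + 136 + 269*A^-4 + 136*A^-8 + 13*A^-12
  A^-6 * (27*d + 18*d^3) = -18 - 81*A^-4 - 81*A^-8 - 18*A^-12
  A^-8 * (2 + 8*d^2) = 8*A^-4 + 18*A^-8 + 8*A^-12
  A^-10 * (d) = -A^-8 - A^-12
Summing the groups: <K> = -A^20 + 3*A^16 - 5*A^12 + 6*A^8 - 7*A^4 + 7 - 5*A^-4 + 4*A^-8 - A^-12
Normalise by the writhe: (-A^3)^(-w) = (-A^3)^(4) = A^12, so f(A) = A^12 * <K> = -A^32 + 3*A^28 - 5*A^24 + 6*A^20 - 7*A^16 + 7*A^12 - 5*A^8 + 4*A^4 - 1.
Substitute A = t^(-1/4), i.e. A^e → t^(-e/4): V(t) = -1 + 4*t^-1 - 5*t^-2 + 7*t^-3 - 7*t^-4 + 6*t^-5 - 5*t^-6 + 3*t^-7 - t^-8

Answer: -1 + 4*t^-1 - 5*t^-2 + 7*t^-3 - 7*t^-4 + 6*t^-5 - 5*t^-6 + 3*t^-7 - t^-8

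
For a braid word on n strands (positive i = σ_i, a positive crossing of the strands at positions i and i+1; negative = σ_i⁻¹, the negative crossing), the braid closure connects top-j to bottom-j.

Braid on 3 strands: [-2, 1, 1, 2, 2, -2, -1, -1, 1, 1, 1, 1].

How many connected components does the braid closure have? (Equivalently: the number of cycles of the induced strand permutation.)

3

Derivation:
Track the strand permutation on 3 strands, starting from identity.
  step 1: s2^-1 swaps positions 2,3 -> [1 3 2]
  step 2: s1 swaps positions 1,2 -> [3 1 2]
  step 3: s1 swaps positions 1,2 -> [1 3 2]
  step 4: s2 swaps positions 2,3 -> [1 2 3]
  step 5: s2 swaps positions 2,3 -> [1 3 2]
  step 6: s2^-1 swaps positions 2,3 -> [1 2 3]
  step 7: s1^-1 swaps positions 1,2 -> [2 1 3]
  step 8: s1^-1 swaps positions 1,2 -> [1 2 3]
  step 9: s1 swaps positions 1,2 -> [2 1 3]
  step 10: s1 swaps positions 1,2 -> [1 2 3]
  step 11: s1 swaps positions 1,2 -> [2 1 3]
  step 12: s1 swaps positions 1,2 -> [1 2 3]
Final permutation (position -> original strand): [1 2 3]
Closure components = cycle count of this permutation = 3.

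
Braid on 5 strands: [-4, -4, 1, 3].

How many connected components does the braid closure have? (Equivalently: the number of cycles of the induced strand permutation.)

3

Derivation:
Track the strand permutation on 5 strands, starting from identity.
  step 1: s4^-1 swaps positions 4,5 -> [1 2 3 5 4]
  step 2: s4^-1 swaps positions 4,5 -> [1 2 3 4 5]
  step 3: s1 swaps positions 1,2 -> [2 1 3 4 5]
  step 4: s3 swaps positions 3,4 -> [2 1 4 3 5]
Final permutation (position -> original strand): [2 1 4 3 5]
Closure components = cycle count of this permutation = 3.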